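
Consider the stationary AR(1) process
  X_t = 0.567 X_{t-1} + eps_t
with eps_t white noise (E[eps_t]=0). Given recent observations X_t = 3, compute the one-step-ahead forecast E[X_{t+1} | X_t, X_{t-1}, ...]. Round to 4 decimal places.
E[X_{t+1} \mid \mathcal F_t] = 1.7010

For an AR(p) model X_t = c + sum_i phi_i X_{t-i} + eps_t, the
one-step-ahead conditional mean is
  E[X_{t+1} | X_t, ...] = c + sum_i phi_i X_{t+1-i}.
Substitute known values:
  E[X_{t+1} | ...] = (0.567) * (3)
                   = 1.7010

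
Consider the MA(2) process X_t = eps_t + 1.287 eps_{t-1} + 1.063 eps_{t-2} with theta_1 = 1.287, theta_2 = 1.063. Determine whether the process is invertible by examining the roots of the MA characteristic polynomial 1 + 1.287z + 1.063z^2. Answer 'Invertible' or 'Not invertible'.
\text{Not invertible}

The MA(q) characteristic polynomial is P(z) = 1 + 1.287z + 1.063z^2.
Invertibility requires all roots to lie outside the unit circle, i.e. |z| > 1 for every root.
Set 1 + (1.287) z + (1.063) z^2 = 0, i.e. a z^2 + b z + c = 0 with a = 1.063, b = 1.287, c = 1.
Discriminant D = b^2 - 4ac = (1.287)^2 - 4*(1.063)*1 = 1.656369 - (4.252) = -2.595631.
D < 0, so the roots are the complex-conjugate pair z = (-b +/- i sqrt(-D)) / (2a) = -0.6054 +/- 0.7578i.
For a conjugate pair |z|^2 = z * conj(z) = (product of roots) = c/a = 1/(1.063) = 0.940734, so |z| = sqrt(0.940734) = 0.9699 for both roots.
Moduli of all roots: 0.9699, 0.9699.
All moduli strictly greater than 1? No.
Verdict: Not invertible.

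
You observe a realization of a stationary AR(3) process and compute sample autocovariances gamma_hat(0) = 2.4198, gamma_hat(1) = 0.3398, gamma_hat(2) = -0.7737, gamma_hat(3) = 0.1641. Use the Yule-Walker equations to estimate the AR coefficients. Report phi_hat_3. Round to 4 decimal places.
\hat\phi_{3} = 0.2050

The Yule-Walker equations for an AR(p) process read, in matrix form,
  Gamma_p phi = r_p,   with   (Gamma_p)_{ij} = gamma(|i - j|),
                       (r_p)_i = gamma(i),   i,j = 1..p.
Substitute the sample gammas (Toeplitz matrix and right-hand side of size 3):
  Gamma_p = [[2.4198, 0.3398, -0.7737], [0.3398, 2.4198, 0.3398], [-0.7737, 0.3398, 2.4198]]
  r_p     = [0.3398, -0.7737, 0.1641]
Written out (R1..R3):
  (R1) 2.4198 phi_1 + 0.3398 phi_2 - 0.7737 phi_3 = 0.3398
  (R2) 0.3398 phi_1 + 2.4198 phi_2 + 0.3398 phi_3 = -0.7737
  (R3) -0.7737 phi_1 + 0.3398 phi_2 + 2.4198 phi_3 = 0.1641
Gaussian elimination:
  R2 <- R2 - (0.3398/2.4198) R1 = R2 - (0.140425) R1:  2.372084 phi_2 + 0.448447 phi_3 = -0.821416
  R3 <- R3 - (-0.7737/2.4198) R1 = R3 - (-0.319737) R1:  0.448447 phi_2 + 2.172419 phi_3 = 0.272747
  R3 <- R3 - (0.448447/2.372084) R2 = R3 - (0.189052) R2:  2.08764 phi_3 = 0.428037
Back-substitution:
  phi_hat_3 = 0.428037 / 2.08764 = 0.205034
  phi_hat_2 = (-0.821416 - (0.448447)(0.205034)) / 2.372084 = -0.385047
  phi_hat_1 = (0.3398 - (0.3398)(-0.385047) - (-0.7737)(0.205034)) / 2.4198 = 0.260052
So phi_hat = [0.2601, -0.3850, 0.2050].
Therefore phi_hat_3 = 0.2050.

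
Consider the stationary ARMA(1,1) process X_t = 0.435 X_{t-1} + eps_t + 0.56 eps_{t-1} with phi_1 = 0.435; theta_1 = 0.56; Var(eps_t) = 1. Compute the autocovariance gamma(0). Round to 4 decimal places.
\gamma(0) = 2.2211

Multiply the model equation by X_{t-k} and take expectations. With theta_0 = psi_0 = 1 and psi_j the MA(infinity) weights, this gives
  gamma(k) - sum_i phi_i gamma(k-i) = c_k,
  c_k = sigma^2 * sum_{j=k..q} theta_j psi_{j-k}   (c_k = 0 for k > q),
using gamma(-m) = gamma(m).
psi-weights needed (psi_j = theta_j + sum_i phi_i psi_{j-i}):
  psi_1 = theta_1 + phi_1 = 0.56 + (0.435) = 0.995
Right-hand sides:
  c_0 = sigma^2 (1 + theta_1 psi_1) = 1 * (1 + (0.56)(0.995)) = 1 * 1.5572 = 1.5572
  c_1 = sigma^2 theta_1 = 1 * (0.56) = 0.56
  c_2 = 0
Equations for k = 0 and k = 1 (AR order 1):
  gamma(0) = phi_1 gamma(1) + c_0
  gamma(1) = phi_1 gamma(0) + c_1
Substituting the second into the first: gamma(0) (1 - phi_1^2) = c_0 + phi_1 c_1, so
  gamma(0) = (c_0 + phi_1 c_1) / (1 - phi_1^2) = (1.5572 + (0.435)(0.56)) / (1 - (0.435)^2) = 1.8008 / 0.810775 = 2.221085.
Therefore gamma(0) = 2.2211 (to 4 decimal places).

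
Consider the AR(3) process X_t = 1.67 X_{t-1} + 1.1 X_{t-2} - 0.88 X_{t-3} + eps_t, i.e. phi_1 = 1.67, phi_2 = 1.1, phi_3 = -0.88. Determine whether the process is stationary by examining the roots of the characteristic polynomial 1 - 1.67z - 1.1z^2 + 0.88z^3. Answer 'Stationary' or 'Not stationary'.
\text{Not stationary}

The AR(p) characteristic polynomial is P(z) = 1 - 1.67z - 1.1z^2 + 0.88z^3.
Stationarity requires all roots to lie outside the unit circle, i.e. |z| > 1 for every root.
Degree 3: look for a simple real root z0 first, then factor out (1 - z/z0) and solve the remaining quadratic.
Testing z0 = 0.5: P(0.5) = 1 + (-1.67)(0.5) + (-1.1)(0.5)^2 + (0.88)(0.5)^3
  = 1 + (-0.835) + (-0.275) + (0.11) = 0.  So z_0 = 0.5 is a root, |z_0| = 0.5.
Divide out the factor (1 - 2 z) = (1 - z/z0) (since 1/z0 = 2):
  P(z) = (1 - 2 z)(1 + (0.33) z + (-0.44) z^2)
  [check: z-coef 0.33 - (2) = -1.67; z^2-coef -0.44 - (2)(0.33) = -1.1; z^3-coef -(2)(-0.44) = 0.88.]
Remaining roots from the quadratic factor 1 + (0.33) z + (-0.44) z^2:
  Set 1 + (0.33) z + (-0.44) z^2 = 0, i.e. a z^2 + b z + c = 0 with a = -0.44, b = 0.33, c = 1.
  Discriminant D = b^2 - 4ac = (0.33)^2 - 4*(-0.44)*1 = 0.1089 - (-1.76) = 1.8689.
  D >= 0, so the roots are real: z = (-b +/- sqrt(D)) / (2a) = (-0.33 +/- 1.367077) / (-0.88).
    z_1 = (-0.33 + 1.367077) / (-0.88) = -1.1785,   |z_1| = 1.1785.
    z_2 = (-0.33 - 1.367077) / (-0.88) = 1.9285,   |z_2| = 1.9285.
Moduli of all roots: 0.5000, 1.1785, 1.9285.
All moduli strictly greater than 1? No.
Verdict: Not stationary.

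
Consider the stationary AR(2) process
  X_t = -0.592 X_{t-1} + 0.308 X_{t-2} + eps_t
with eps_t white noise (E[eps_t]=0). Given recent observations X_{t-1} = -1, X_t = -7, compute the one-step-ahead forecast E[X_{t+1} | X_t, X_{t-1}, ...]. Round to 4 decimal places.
E[X_{t+1} \mid \mathcal F_t] = 3.8360

For an AR(p) model X_t = c + sum_i phi_i X_{t-i} + eps_t, the
one-step-ahead conditional mean is
  E[X_{t+1} | X_t, ...] = c + sum_i phi_i X_{t+1-i}.
Substitute known values:
  E[X_{t+1} | ...] = (-0.592) * (-7) + (0.308) * (-1)
                   = 3.8360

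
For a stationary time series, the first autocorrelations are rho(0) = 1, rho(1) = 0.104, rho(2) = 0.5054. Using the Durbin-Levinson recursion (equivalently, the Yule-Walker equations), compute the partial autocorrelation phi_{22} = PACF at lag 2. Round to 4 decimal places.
\phi_{22} = 0.5000

The PACF at lag k is phi_{kk}, the last component of the solution
to the Yule-Walker system G_k phi = r_k where
  (G_k)_{ij} = rho(|i - j|), (r_k)_i = rho(i), i,j = 1..k.
Equivalently, Durbin-Levinson gives phi_{kk} iteratively:
  phi_{11} = rho(1)
  phi_{kk} = [rho(k) - sum_{j=1..k-1} phi_{k-1,j} rho(k-j)]
            / [1 - sum_{j=1..k-1} phi_{k-1,j} rho(j)],
  phi_{k,j} = phi_{k-1,j} - phi_{kk} phi_{k-1,k-j},  j = 1..k-1.
Step k = 1:
  phi_11 = rho(1) = 0.104.
Step k = 2:
  phi_22 = [rho(2) - phi_11 rho(1)] / [1 - phi_11 rho(1)] = [0.5054 - (0.104)(0.104)] / [1 - (0.104)(0.104)]
         = 0.494584 / 0.989184 = 0.5.
Therefore phi_{22} = 0.5000.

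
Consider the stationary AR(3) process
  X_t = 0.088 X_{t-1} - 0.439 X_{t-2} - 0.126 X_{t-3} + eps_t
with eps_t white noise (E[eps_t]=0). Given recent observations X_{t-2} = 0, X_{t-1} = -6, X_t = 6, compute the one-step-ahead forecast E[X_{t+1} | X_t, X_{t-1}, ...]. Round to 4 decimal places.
E[X_{t+1} \mid \mathcal F_t] = 3.1620

For an AR(p) model X_t = c + sum_i phi_i X_{t-i} + eps_t, the
one-step-ahead conditional mean is
  E[X_{t+1} | X_t, ...] = c + sum_i phi_i X_{t+1-i}.
Substitute known values:
  E[X_{t+1} | ...] = (0.088) * (6) + (-0.439) * (-6) + (-0.126) * (0)
                   = 3.1620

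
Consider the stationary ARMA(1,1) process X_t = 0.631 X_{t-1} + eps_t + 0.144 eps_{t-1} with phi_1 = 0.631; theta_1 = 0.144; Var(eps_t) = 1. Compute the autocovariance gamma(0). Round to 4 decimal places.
\gamma(0) = 1.9980

Multiply the model equation by X_{t-k} and take expectations. With theta_0 = psi_0 = 1 and psi_j the MA(infinity) weights, this gives
  gamma(k) - sum_i phi_i gamma(k-i) = c_k,
  c_k = sigma^2 * sum_{j=k..q} theta_j psi_{j-k}   (c_k = 0 for k > q),
using gamma(-m) = gamma(m).
psi-weights needed (psi_j = theta_j + sum_i phi_i psi_{j-i}):
  psi_1 = theta_1 + phi_1 = 0.144 + (0.631) = 0.775
Right-hand sides:
  c_0 = sigma^2 (1 + theta_1 psi_1) = 1 * (1 + (0.144)(0.775)) = 1 * 1.1116 = 1.1116
  c_1 = sigma^2 theta_1 = 1 * (0.144) = 0.144
  c_2 = 0
Equations for k = 0 and k = 1 (AR order 1):
  gamma(0) = phi_1 gamma(1) + c_0
  gamma(1) = phi_1 gamma(0) + c_1
Substituting the second into the first: gamma(0) (1 - phi_1^2) = c_0 + phi_1 c_1, so
  gamma(0) = (c_0 + phi_1 c_1) / (1 - phi_1^2) = (1.1116 + (0.631)(0.144)) / (1 - (0.631)^2) = 1.202464 / 0.601839 = 1.997983.
Therefore gamma(0) = 1.9980 (to 4 decimal places).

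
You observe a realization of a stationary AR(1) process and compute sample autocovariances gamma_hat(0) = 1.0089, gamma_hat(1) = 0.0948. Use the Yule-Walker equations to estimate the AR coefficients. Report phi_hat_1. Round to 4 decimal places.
\hat\phi_{1} = 0.0940

The Yule-Walker equations for an AR(p) process read, in matrix form,
  Gamma_p phi = r_p,   with   (Gamma_p)_{ij} = gamma(|i - j|),
                       (r_p)_i = gamma(i),   i,j = 1..p.
Substitute the sample gammas (Toeplitz matrix and right-hand side of size 1):
  Gamma_p = [[1.0089]]
  r_p     = [0.0948]
With p = 1 this is the single equation gamma(0) phi_1 = gamma(1):
  phi_hat_1 = gamma(1) / gamma(0) = 0.0948 / 1.0089 = 0.0940.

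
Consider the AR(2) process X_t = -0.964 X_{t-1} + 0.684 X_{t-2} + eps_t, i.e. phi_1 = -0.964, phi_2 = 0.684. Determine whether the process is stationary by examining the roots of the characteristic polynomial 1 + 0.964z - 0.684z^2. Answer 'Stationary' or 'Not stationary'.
\text{Not stationary}

The AR(p) characteristic polynomial is P(z) = 1 + 0.964z - 0.684z^2.
Stationarity requires all roots to lie outside the unit circle, i.e. |z| > 1 for every root.
Set 1 + (0.964) z + (-0.684) z^2 = 0, i.e. a z^2 + b z + c = 0 with a = -0.684, b = 0.964, c = 1.
Discriminant D = b^2 - 4ac = (0.964)^2 - 4*(-0.684)*1 = 0.929296 - (-2.736) = 3.665296.
D >= 0, so the roots are real: z = (-b +/- sqrt(D)) / (2a) = (-0.964 +/- 1.914496) / (-1.368).
  z_1 = (-0.964 + 1.914496) / (-1.368) = -0.6948,   |z_1| = 0.6948.
  z_2 = (-0.964 - 1.914496) / (-1.368) = 2.1042,   |z_2| = 2.1042.
Moduli of all roots: 0.6948, 2.1042.
All moduli strictly greater than 1? No.
Verdict: Not stationary.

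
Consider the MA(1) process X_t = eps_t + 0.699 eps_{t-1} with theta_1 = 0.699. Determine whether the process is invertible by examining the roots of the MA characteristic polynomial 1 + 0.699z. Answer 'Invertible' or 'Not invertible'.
\text{Invertible}

The MA(q) characteristic polynomial is P(z) = 1 + 0.699z.
Invertibility requires all roots to lie outside the unit circle, i.e. |z| > 1 for every root.
This is linear in z: 1 + (0.699) z = 0  =>  z = -1/(0.699) = -1.430615,  |z| = 1.430615.
Moduli of all roots: 1.4306.
All moduli strictly greater than 1? Yes.
Verdict: Invertible.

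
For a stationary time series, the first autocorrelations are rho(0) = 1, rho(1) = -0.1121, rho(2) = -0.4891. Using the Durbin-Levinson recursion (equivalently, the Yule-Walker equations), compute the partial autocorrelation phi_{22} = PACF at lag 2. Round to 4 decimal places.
\phi_{22} = -0.5081

The PACF at lag k is phi_{kk}, the last component of the solution
to the Yule-Walker system G_k phi = r_k where
  (G_k)_{ij} = rho(|i - j|), (r_k)_i = rho(i), i,j = 1..k.
Equivalently, Durbin-Levinson gives phi_{kk} iteratively:
  phi_{11} = rho(1)
  phi_{kk} = [rho(k) - sum_{j=1..k-1} phi_{k-1,j} rho(k-j)]
            / [1 - sum_{j=1..k-1} phi_{k-1,j} rho(j)],
  phi_{k,j} = phi_{k-1,j} - phi_{kk} phi_{k-1,k-j},  j = 1..k-1.
Step k = 1:
  phi_11 = rho(1) = -0.1121.
Step k = 2:
  phi_22 = [rho(2) - phi_11 rho(1)] / [1 - phi_11 rho(1)] = [-0.4891 - (-0.1121)(-0.1121)] / [1 - (-0.1121)(-0.1121)]
         = -0.50166641 / 0.98743359 = -0.5081.
Therefore phi_{22} = -0.5081.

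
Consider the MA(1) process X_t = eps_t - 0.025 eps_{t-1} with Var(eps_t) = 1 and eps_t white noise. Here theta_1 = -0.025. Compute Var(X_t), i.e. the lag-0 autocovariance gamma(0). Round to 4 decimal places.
\gamma(0) = 1.0006

For an MA(q) process X_t = eps_t + sum_i theta_i eps_{t-i} with
Var(eps_t) = sigma^2, the variance is
  gamma(0) = sigma^2 * (1 + sum_i theta_i^2).
  sum_i theta_i^2 = (-0.025)^2 = 0.000625.
  gamma(0) = 1 * (1 + 0.000625) = 1 * 1.000625 = 1.000625, which rounds to 1.0006.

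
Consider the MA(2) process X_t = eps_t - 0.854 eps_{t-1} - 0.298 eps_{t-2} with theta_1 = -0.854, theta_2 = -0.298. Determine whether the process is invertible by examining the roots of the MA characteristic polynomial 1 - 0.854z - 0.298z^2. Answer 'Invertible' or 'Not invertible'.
\text{Not invertible}

The MA(q) characteristic polynomial is P(z) = 1 - 0.854z - 0.298z^2.
Invertibility requires all roots to lie outside the unit circle, i.e. |z| > 1 for every root.
Set 1 + (-0.854) z + (-0.298) z^2 = 0, i.e. a z^2 + b z + c = 0 with a = -0.298, b = -0.854, c = 1.
Discriminant D = b^2 - 4ac = (-0.854)^2 - 4*(-0.298)*1 = 0.729316 - (-1.192) = 1.921316.
D >= 0, so the roots are real: z = (-b +/- sqrt(D)) / (2a) = (0.854 +/- 1.386115) / (-0.596).
  z_1 = (0.854 + 1.386115) / (-0.596) = -3.7586,   |z_1| = 3.7586.
  z_2 = (0.854 - 1.386115) / (-0.596) = 0.8928,   |z_2| = 0.8928.
Moduli of all roots: 3.7586, 0.8928.
All moduli strictly greater than 1? No.
Verdict: Not invertible.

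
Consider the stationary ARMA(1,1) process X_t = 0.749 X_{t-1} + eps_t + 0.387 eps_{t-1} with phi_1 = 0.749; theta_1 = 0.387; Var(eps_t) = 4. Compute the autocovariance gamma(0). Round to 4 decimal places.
\gamma(0) = 15.7585

Multiply the model equation by X_{t-k} and take expectations. With theta_0 = psi_0 = 1 and psi_j the MA(infinity) weights, this gives
  gamma(k) - sum_i phi_i gamma(k-i) = c_k,
  c_k = sigma^2 * sum_{j=k..q} theta_j psi_{j-k}   (c_k = 0 for k > q),
using gamma(-m) = gamma(m).
psi-weights needed (psi_j = theta_j + sum_i phi_i psi_{j-i}):
  psi_1 = theta_1 + phi_1 = 0.387 + (0.749) = 1.136
Right-hand sides:
  c_0 = sigma^2 (1 + theta_1 psi_1) = 4 * (1 + (0.387)(1.136)) = 4 * 1.439632 = 5.758528
  c_1 = sigma^2 theta_1 = 4 * (0.387) = 1.548
  c_2 = 0
Equations for k = 0 and k = 1 (AR order 1):
  gamma(0) = phi_1 gamma(1) + c_0
  gamma(1) = phi_1 gamma(0) + c_1
Substituting the second into the first: gamma(0) (1 - phi_1^2) = c_0 + phi_1 c_1, so
  gamma(0) = (c_0 + phi_1 c_1) / (1 - phi_1^2) = (5.758528 + (0.749)(1.548)) / (1 - (0.749)^2) = 6.91798 / 0.438999 = 15.758532.
Therefore gamma(0) = 15.7585 (to 4 decimal places).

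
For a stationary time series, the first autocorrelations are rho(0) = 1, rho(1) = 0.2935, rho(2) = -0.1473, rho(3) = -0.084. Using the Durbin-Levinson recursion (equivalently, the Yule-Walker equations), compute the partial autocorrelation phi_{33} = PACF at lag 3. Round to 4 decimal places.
\phi_{33} = 0.0530

The PACF at lag k is phi_{kk}, the last component of the solution
to the Yule-Walker system G_k phi = r_k where
  (G_k)_{ij} = rho(|i - j|), (r_k)_i = rho(i), i,j = 1..k.
Equivalently, Durbin-Levinson gives phi_{kk} iteratively:
  phi_{11} = rho(1)
  phi_{kk} = [rho(k) - sum_{j=1..k-1} phi_{k-1,j} rho(k-j)]
            / [1 - sum_{j=1..k-1} phi_{k-1,j} rho(j)],
  phi_{k,j} = phi_{k-1,j} - phi_{kk} phi_{k-1,k-j},  j = 1..k-1.
Step k = 1:
  phi_11 = rho(1) = 0.2935.
Step k = 2:
  phi_22 = [rho(2) - phi_11 rho(1)] / [1 - phi_11 rho(1)] = [-0.1473 - (0.2935)(0.2935)] / [1 - (0.2935)(0.2935)]
         = -0.23344225 / 0.91385775 = -0.255447.
  Update: phi_21 = phi_11 - phi_22 phi_11 = 0.2935 - (-0.255447)(0.2935) = 0.368474.
Step k = 3:
  phi_33 = [rho(3) - phi_21 rho(2) - phi_22 rho(1)] / [1 - phi_21 rho(1) - phi_22 rho(2)]
    numerator   = -0.084 - (0.368474)(-0.1473) - (-0.255447)(0.2935) = 0.04524988
    denominator = 1 - (0.368474)(0.2935) - (-0.255447)(-0.1473) = 0.85422562
  phi_33 = 0.04524988 / 0.85422562 = 0.053.
Therefore phi_{33} = 0.0530.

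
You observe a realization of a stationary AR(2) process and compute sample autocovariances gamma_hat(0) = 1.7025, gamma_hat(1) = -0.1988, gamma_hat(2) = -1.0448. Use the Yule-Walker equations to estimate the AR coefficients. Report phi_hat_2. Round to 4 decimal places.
\hat\phi_{2} = -0.6360

The Yule-Walker equations for an AR(p) process read, in matrix form,
  Gamma_p phi = r_p,   with   (Gamma_p)_{ij} = gamma(|i - j|),
                       (r_p)_i = gamma(i),   i,j = 1..p.
Substitute the sample gammas (Toeplitz matrix and right-hand side of size 2):
  Gamma_p = [[1.7025, -0.1988], [-0.1988, 1.7025]]
  r_p     = [-0.1988, -1.0448]
Written out:
  1.7025 phi_1 - 0.1988 phi_2 = -0.1988
  -0.1988 phi_1 + 1.7025 phi_2 = -1.0448
Solve by Cramer's rule:
  det = gamma(0)^2 - gamma(1)^2 = (1.7025)^2 - (-0.1988)^2 = 2.89850625 - 0.03952144 = 2.85898481
  phi_hat_1 = [gamma(1) gamma(0) - gamma(1) gamma(2)] / det = [(-0.1988)(1.7025) - (-0.1988)(-1.0448)] / 2.85898481 = -0.54616324 / 2.85898481 = -0.191
  phi_hat_2 = [gamma(0) gamma(2) - gamma(1)^2] / det = [(1.7025)(-1.0448) - (-0.1988)^2] / 2.85898481 = -1.81829344 / 2.85898481 = -0.636
So phi_hat = [-0.1910, -0.6360].
Therefore phi_hat_2 = -0.6360.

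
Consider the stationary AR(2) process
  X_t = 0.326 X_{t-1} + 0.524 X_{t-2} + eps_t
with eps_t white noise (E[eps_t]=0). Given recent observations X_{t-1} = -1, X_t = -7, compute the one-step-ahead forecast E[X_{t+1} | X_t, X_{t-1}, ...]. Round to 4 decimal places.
E[X_{t+1} \mid \mathcal F_t] = -2.8060

For an AR(p) model X_t = c + sum_i phi_i X_{t-i} + eps_t, the
one-step-ahead conditional mean is
  E[X_{t+1} | X_t, ...] = c + sum_i phi_i X_{t+1-i}.
Substitute known values:
  E[X_{t+1} | ...] = (0.326) * (-7) + (0.524) * (-1)
                   = -2.8060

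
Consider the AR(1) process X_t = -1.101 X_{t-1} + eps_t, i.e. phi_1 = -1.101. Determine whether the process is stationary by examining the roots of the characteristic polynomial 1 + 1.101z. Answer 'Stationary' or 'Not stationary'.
\text{Not stationary}

The AR(p) characteristic polynomial is P(z) = 1 + 1.101z.
Stationarity requires all roots to lie outside the unit circle, i.e. |z| > 1 for every root.
This is linear in z: 1 + (1.101) z = 0  =>  z = -1/(1.101) = -0.908265,  |z| = 0.908265.
Moduli of all roots: 0.9083.
All moduli strictly greater than 1? No.
Verdict: Not stationary.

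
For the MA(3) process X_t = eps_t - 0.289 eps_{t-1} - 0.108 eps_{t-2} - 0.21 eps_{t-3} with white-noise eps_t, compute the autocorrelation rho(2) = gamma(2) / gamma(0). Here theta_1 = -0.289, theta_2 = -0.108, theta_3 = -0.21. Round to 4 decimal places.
\rho(2) = -0.0415

For an MA(q) process with theta_0 = 1, the autocovariance is
  gamma(k) = sigma^2 * sum_{i=0..q-k} theta_i * theta_{i+k},
and rho(k) = gamma(k) / gamma(0). Sigma^2 cancels.
  numerator   = (1)*(-0.108) + (-0.289)*(-0.21) = -0.04731.
  denominator = (1)^2 + (-0.289)^2 + (-0.108)^2 + (-0.21)^2 = 1.139285.
  rho(2) = -0.04731 / 1.139285 = -0.0415.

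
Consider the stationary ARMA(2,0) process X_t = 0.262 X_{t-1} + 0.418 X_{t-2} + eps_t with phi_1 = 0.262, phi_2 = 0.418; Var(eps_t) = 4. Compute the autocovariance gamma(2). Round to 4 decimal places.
\gamma(2) = 3.2579

Multiply the model equation by X_{t-k} and take expectations. With theta_0 = psi_0 = 1 and psi_j the MA(infinity) weights, this gives
  gamma(k) - sum_i phi_i gamma(k-i) = c_k,
  c_k = sigma^2 * sum_{j=k..q} theta_j psi_{j-k}   (c_k = 0 for k > q),
using gamma(-m) = gamma(m).
Pure AR (q = 0): c_0 = sigma^2 = 4, c_k = 0 for k >= 1.
Equations for k = 0, 1, 2 (AR order 2, c_2 = 0):
  (E0) gamma(0) = phi_1 gamma(1) + phi_2 gamma(2) + c_0
  (E1) gamma(1) = phi_1 gamma(0) + phi_2 gamma(1) + c_1
  (E2) gamma(2) = phi_1 gamma(1) + phi_2 gamma(0)
From (E1): gamma(1) = A gamma(0) + B with
  A = phi_1 / (1 - phi_2) = 0.262 / 0.582 = 0.450172,   B = c_1 / (1 - phi_2) = 0 / 0.582 = 0.
Insert (E2) into (E0): gamma(0) (1 - phi_2^2) = phi_1 (1 + phi_2) gamma(1) + c_0.
  phi_1 (1 + phi_2) = (0.262)(1.418) = 0.371516,   1 - phi_2^2 = 0.825276.
Replace gamma(1) by A gamma(0) + B and collect gamma(0):
  gamma(0) [0.825276 - (0.371516)(0.450172)] = c_0 = 4
  gamma(0) * 0.65803 = 4
  gamma(0) = 4 / 0.65803 = 6.078751.
  gamma(1) = A gamma(0) = (0.450172)(6.078751) = 2.736482.
  gamma(2) = phi_1 gamma(1) + phi_2 gamma(0) = (0.262)(2.736482) + (0.418)(6.078751) = 3.257876.
Therefore gamma(2) = 3.2579 (to 4 decimal places).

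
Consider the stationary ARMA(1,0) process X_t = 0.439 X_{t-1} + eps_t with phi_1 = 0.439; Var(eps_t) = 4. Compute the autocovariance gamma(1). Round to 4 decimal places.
\gamma(1) = 2.1752

Multiply the model equation by X_{t-k} and take expectations. With theta_0 = psi_0 = 1 and psi_j the MA(infinity) weights, this gives
  gamma(k) - sum_i phi_i gamma(k-i) = c_k,
  c_k = sigma^2 * sum_{j=k..q} theta_j psi_{j-k}   (c_k = 0 for k > q),
using gamma(-m) = gamma(m).
Pure AR (q = 0): c_0 = sigma^2 = 4, c_k = 0 for k >= 1.
Equations for k = 0 and k = 1 (AR order 1):
  gamma(0) = phi_1 gamma(1) + c_0
  gamma(1) = phi_1 gamma(0) + c_1
Substituting the second into the first: gamma(0) (1 - phi_1^2) = c_0 + phi_1 c_1, so
  gamma(0) = c_0 / (1 - phi_1^2) = 4 / (1 - (0.439)^2) = 4 / 0.807279 = 4.954916.
  gamma(1) = phi_1 gamma(0) = (0.439)(4.954916) = 2.175208.
Therefore gamma(1) = 2.1752 (to 4 decimal places).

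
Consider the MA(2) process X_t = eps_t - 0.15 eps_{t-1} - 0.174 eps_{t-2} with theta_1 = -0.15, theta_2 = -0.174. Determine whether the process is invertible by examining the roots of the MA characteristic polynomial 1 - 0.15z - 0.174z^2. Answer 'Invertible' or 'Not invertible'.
\text{Invertible}

The MA(q) characteristic polynomial is P(z) = 1 - 0.15z - 0.174z^2.
Invertibility requires all roots to lie outside the unit circle, i.e. |z| > 1 for every root.
Set 1 + (-0.15) z + (-0.174) z^2 = 0, i.e. a z^2 + b z + c = 0 with a = -0.174, b = -0.15, c = 1.
Discriminant D = b^2 - 4ac = (-0.15)^2 - 4*(-0.174)*1 = 0.0225 - (-0.696) = 0.7185.
D >= 0, so the roots are real: z = (-b +/- sqrt(D)) / (2a) = (0.15 +/- 0.847644) / (-0.348).
  z_1 = (0.15 + 0.847644) / (-0.348) = -2.8668,   |z_1| = 2.8668.
  z_2 = (0.15 - 0.847644) / (-0.348) = 2.0047,   |z_2| = 2.0047.
Moduli of all roots: 2.8668, 2.0047.
All moduli strictly greater than 1? Yes.
Verdict: Invertible.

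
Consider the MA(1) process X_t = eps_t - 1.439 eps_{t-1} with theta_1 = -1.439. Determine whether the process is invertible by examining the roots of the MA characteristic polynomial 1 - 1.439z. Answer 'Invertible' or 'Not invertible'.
\text{Not invertible}

The MA(q) characteristic polynomial is P(z) = 1 - 1.439z.
Invertibility requires all roots to lie outside the unit circle, i.e. |z| > 1 for every root.
This is linear in z: 1 + (-1.439) z = 0  =>  z = -1/(-1.439) = 0.694927,  |z| = 0.694927.
Moduli of all roots: 0.6949.
All moduli strictly greater than 1? No.
Verdict: Not invertible.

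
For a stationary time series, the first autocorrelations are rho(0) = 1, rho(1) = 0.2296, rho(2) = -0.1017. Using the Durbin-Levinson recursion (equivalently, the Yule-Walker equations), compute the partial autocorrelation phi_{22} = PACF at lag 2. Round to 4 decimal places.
\phi_{22} = -0.1630

The PACF at lag k is phi_{kk}, the last component of the solution
to the Yule-Walker system G_k phi = r_k where
  (G_k)_{ij} = rho(|i - j|), (r_k)_i = rho(i), i,j = 1..k.
Equivalently, Durbin-Levinson gives phi_{kk} iteratively:
  phi_{11} = rho(1)
  phi_{kk} = [rho(k) - sum_{j=1..k-1} phi_{k-1,j} rho(k-j)]
            / [1 - sum_{j=1..k-1} phi_{k-1,j} rho(j)],
  phi_{k,j} = phi_{k-1,j} - phi_{kk} phi_{k-1,k-j},  j = 1..k-1.
Step k = 1:
  phi_11 = rho(1) = 0.2296.
Step k = 2:
  phi_22 = [rho(2) - phi_11 rho(1)] / [1 - phi_11 rho(1)] = [-0.1017 - (0.2296)(0.2296)] / [1 - (0.2296)(0.2296)]
         = -0.15441616 / 0.94728384 = -0.163.
Therefore phi_{22} = -0.1630.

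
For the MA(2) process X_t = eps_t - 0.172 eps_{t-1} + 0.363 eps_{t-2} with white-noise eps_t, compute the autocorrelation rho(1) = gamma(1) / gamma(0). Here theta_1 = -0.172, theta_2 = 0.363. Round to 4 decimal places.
\rho(1) = -0.2019

For an MA(q) process with theta_0 = 1, the autocovariance is
  gamma(k) = sigma^2 * sum_{i=0..q-k} theta_i * theta_{i+k},
and rho(k) = gamma(k) / gamma(0). Sigma^2 cancels.
  numerator   = (1)*(-0.172) + (-0.172)*(0.363) = -0.234436.
  denominator = (1)^2 + (-0.172)^2 + (0.363)^2 = 1.161353.
  rho(1) = -0.234436 / 1.161353 = -0.2019.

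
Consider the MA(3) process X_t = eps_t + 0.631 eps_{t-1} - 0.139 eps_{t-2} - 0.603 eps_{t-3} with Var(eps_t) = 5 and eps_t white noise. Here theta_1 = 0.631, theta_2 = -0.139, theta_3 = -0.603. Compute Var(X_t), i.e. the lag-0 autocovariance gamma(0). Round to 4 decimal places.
\gamma(0) = 8.9055

For an MA(q) process X_t = eps_t + sum_i theta_i eps_{t-i} with
Var(eps_t) = sigma^2, the variance is
  gamma(0) = sigma^2 * (1 + sum_i theta_i^2).
  sum_i theta_i^2 = (0.631)^2 + (-0.139)^2 + (-0.603)^2 = 0.398161 + 0.019321 + 0.363609 = 0.781091.
  gamma(0) = 5 * (1 + 0.781091) = 5 * 1.781091 = 8.905455, which rounds to 8.9055.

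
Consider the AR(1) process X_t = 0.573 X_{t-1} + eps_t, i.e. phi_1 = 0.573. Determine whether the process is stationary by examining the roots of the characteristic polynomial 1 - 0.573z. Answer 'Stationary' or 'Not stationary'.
\text{Stationary}

The AR(p) characteristic polynomial is P(z) = 1 - 0.573z.
Stationarity requires all roots to lie outside the unit circle, i.e. |z| > 1 for every root.
This is linear in z: 1 + (-0.573) z = 0  =>  z = -1/(-0.573) = 1.745201,  |z| = 1.745201.
Moduli of all roots: 1.7452.
All moduli strictly greater than 1? Yes.
Verdict: Stationary.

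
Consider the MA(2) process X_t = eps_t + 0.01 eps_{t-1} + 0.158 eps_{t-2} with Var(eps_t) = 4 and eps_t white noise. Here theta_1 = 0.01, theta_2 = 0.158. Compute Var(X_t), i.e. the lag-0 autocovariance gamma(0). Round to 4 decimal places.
\gamma(0) = 4.1003

For an MA(q) process X_t = eps_t + sum_i theta_i eps_{t-i} with
Var(eps_t) = sigma^2, the variance is
  gamma(0) = sigma^2 * (1 + sum_i theta_i^2).
  sum_i theta_i^2 = (0.01)^2 + (0.158)^2 = 0.0001 + 0.024964 = 0.025064.
  gamma(0) = 4 * (1 + 0.025064) = 4 * 1.025064 = 4.100256, which rounds to 4.1003.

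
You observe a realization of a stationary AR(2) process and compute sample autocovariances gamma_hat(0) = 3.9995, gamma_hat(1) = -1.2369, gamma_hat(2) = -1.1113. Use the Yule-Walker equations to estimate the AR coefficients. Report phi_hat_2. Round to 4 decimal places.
\hat\phi_{2} = -0.4130

The Yule-Walker equations for an AR(p) process read, in matrix form,
  Gamma_p phi = r_p,   with   (Gamma_p)_{ij} = gamma(|i - j|),
                       (r_p)_i = gamma(i),   i,j = 1..p.
Substitute the sample gammas (Toeplitz matrix and right-hand side of size 2):
  Gamma_p = [[3.9995, -1.2369], [-1.2369, 3.9995]]
  r_p     = [-1.2369, -1.1113]
Written out:
  3.9995 phi_1 - 1.2369 phi_2 = -1.2369
  -1.2369 phi_1 + 3.9995 phi_2 = -1.1113
Solve by Cramer's rule:
  det = gamma(0)^2 - gamma(1)^2 = (3.9995)^2 - (-1.2369)^2 = 15.99600025 - 1.52992161 = 14.46607864
  phi_hat_1 = [gamma(1) gamma(0) - gamma(1) gamma(2)] / det = [(-1.2369)(3.9995) - (-1.2369)(-1.1113)] / 14.46607864 = -6.32154852 / 14.46607864 = -0.437
  phi_hat_2 = [gamma(0) gamma(2) - gamma(1)^2] / det = [(3.9995)(-1.1113) - (-1.2369)^2] / 14.46607864 = -5.97456596 / 14.46607864 = -0.413
So phi_hat = [-0.4370, -0.4130].
Therefore phi_hat_2 = -0.4130.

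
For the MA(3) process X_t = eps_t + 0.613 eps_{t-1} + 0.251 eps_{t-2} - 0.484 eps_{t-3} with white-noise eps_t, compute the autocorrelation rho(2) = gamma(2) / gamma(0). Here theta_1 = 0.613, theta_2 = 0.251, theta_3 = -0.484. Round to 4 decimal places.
\rho(2) = -0.0273

For an MA(q) process with theta_0 = 1, the autocovariance is
  gamma(k) = sigma^2 * sum_{i=0..q-k} theta_i * theta_{i+k},
and rho(k) = gamma(k) / gamma(0). Sigma^2 cancels.
  numerator   = (1)*(0.251) + (0.613)*(-0.484) = -0.045692.
  denominator = (1)^2 + (0.613)^2 + (0.251)^2 + (-0.484)^2 = 1.673026.
  rho(2) = -0.045692 / 1.673026 = -0.0273.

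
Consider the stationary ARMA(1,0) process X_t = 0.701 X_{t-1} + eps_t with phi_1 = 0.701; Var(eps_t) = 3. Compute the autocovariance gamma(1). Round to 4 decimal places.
\gamma(1) = 4.1349

Multiply the model equation by X_{t-k} and take expectations. With theta_0 = psi_0 = 1 and psi_j the MA(infinity) weights, this gives
  gamma(k) - sum_i phi_i gamma(k-i) = c_k,
  c_k = sigma^2 * sum_{j=k..q} theta_j psi_{j-k}   (c_k = 0 for k > q),
using gamma(-m) = gamma(m).
Pure AR (q = 0): c_0 = sigma^2 = 3, c_k = 0 for k >= 1.
Equations for k = 0 and k = 1 (AR order 1):
  gamma(0) = phi_1 gamma(1) + c_0
  gamma(1) = phi_1 gamma(0) + c_1
Substituting the second into the first: gamma(0) (1 - phi_1^2) = c_0 + phi_1 c_1, so
  gamma(0) = c_0 / (1 - phi_1^2) = 3 / (1 - (0.701)^2) = 3 / 0.508599 = 5.898557.
  gamma(1) = phi_1 gamma(0) = (0.701)(5.898557) = 4.134888.
Therefore gamma(1) = 4.1349 (to 4 decimal places).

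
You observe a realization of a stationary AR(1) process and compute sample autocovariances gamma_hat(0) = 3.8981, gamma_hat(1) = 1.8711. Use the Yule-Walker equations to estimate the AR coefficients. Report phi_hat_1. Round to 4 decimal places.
\hat\phi_{1} = 0.4800

The Yule-Walker equations for an AR(p) process read, in matrix form,
  Gamma_p phi = r_p,   with   (Gamma_p)_{ij} = gamma(|i - j|),
                       (r_p)_i = gamma(i),   i,j = 1..p.
Substitute the sample gammas (Toeplitz matrix and right-hand side of size 1):
  Gamma_p = [[3.8981]]
  r_p     = [1.8711]
With p = 1 this is the single equation gamma(0) phi_1 = gamma(1):
  phi_hat_1 = gamma(1) / gamma(0) = 1.8711 / 3.8981 = 0.4800.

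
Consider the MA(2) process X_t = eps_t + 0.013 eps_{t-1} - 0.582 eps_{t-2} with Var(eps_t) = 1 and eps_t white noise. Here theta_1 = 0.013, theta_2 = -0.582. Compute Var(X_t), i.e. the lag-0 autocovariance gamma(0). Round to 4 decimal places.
\gamma(0) = 1.3389

For an MA(q) process X_t = eps_t + sum_i theta_i eps_{t-i} with
Var(eps_t) = sigma^2, the variance is
  gamma(0) = sigma^2 * (1 + sum_i theta_i^2).
  sum_i theta_i^2 = (0.013)^2 + (-0.582)^2 = 0.000169 + 0.338724 = 0.338893.
  gamma(0) = 1 * (1 + 0.338893) = 1 * 1.338893 = 1.338893, which rounds to 1.3389.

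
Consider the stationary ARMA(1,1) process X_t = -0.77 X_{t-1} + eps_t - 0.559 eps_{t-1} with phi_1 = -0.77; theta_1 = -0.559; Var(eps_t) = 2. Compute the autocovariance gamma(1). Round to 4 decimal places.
\gamma(1) = -9.3394

Multiply the model equation by X_{t-k} and take expectations. With theta_0 = psi_0 = 1 and psi_j the MA(infinity) weights, this gives
  gamma(k) - sum_i phi_i gamma(k-i) = c_k,
  c_k = sigma^2 * sum_{j=k..q} theta_j psi_{j-k}   (c_k = 0 for k > q),
using gamma(-m) = gamma(m).
psi-weights needed (psi_j = theta_j + sum_i phi_i psi_{j-i}):
  psi_1 = theta_1 + phi_1 = -0.559 + (-0.77) = -1.329
Right-hand sides:
  c_0 = sigma^2 (1 + theta_1 psi_1) = 2 * (1 + (-0.559)(-1.329)) = 2 * 1.742911 = 3.485822
  c_1 = sigma^2 theta_1 = 2 * (-0.559) = -1.118
  c_2 = 0
Equations for k = 0 and k = 1 (AR order 1):
  gamma(0) = phi_1 gamma(1) + c_0
  gamma(1) = phi_1 gamma(0) + c_1
Substituting the second into the first: gamma(0) (1 - phi_1^2) = c_0 + phi_1 c_1, so
  gamma(0) = (c_0 + phi_1 c_1) / (1 - phi_1^2) = (3.485822 + (-0.77)(-1.118)) / (1 - (-0.77)^2) = 4.346682 / 0.4071 = 10.677185.
  gamma(1) = phi_1 gamma(0) + c_1 = (-0.77)(10.677185) + (-1.118) = -9.339432.
Therefore gamma(1) = -9.3394 (to 4 decimal places).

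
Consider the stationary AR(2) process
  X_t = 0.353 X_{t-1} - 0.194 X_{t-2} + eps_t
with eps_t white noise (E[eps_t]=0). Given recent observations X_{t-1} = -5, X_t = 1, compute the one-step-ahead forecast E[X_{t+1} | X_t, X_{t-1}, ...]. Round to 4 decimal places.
E[X_{t+1} \mid \mathcal F_t] = 1.3230

For an AR(p) model X_t = c + sum_i phi_i X_{t-i} + eps_t, the
one-step-ahead conditional mean is
  E[X_{t+1} | X_t, ...] = c + sum_i phi_i X_{t+1-i}.
Substitute known values:
  E[X_{t+1} | ...] = (0.353) * (1) + (-0.194) * (-5)
                   = 1.3230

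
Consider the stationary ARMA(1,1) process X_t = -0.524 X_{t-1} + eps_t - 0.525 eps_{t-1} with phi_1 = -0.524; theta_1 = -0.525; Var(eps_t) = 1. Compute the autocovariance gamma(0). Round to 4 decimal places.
\gamma(0) = 2.5169

Multiply the model equation by X_{t-k} and take expectations. With theta_0 = psi_0 = 1 and psi_j the MA(infinity) weights, this gives
  gamma(k) - sum_i phi_i gamma(k-i) = c_k,
  c_k = sigma^2 * sum_{j=k..q} theta_j psi_{j-k}   (c_k = 0 for k > q),
using gamma(-m) = gamma(m).
psi-weights needed (psi_j = theta_j + sum_i phi_i psi_{j-i}):
  psi_1 = theta_1 + phi_1 = -0.525 + (-0.524) = -1.049
Right-hand sides:
  c_0 = sigma^2 (1 + theta_1 psi_1) = 1 * (1 + (-0.525)(-1.049)) = 1 * 1.550725 = 1.550725
  c_1 = sigma^2 theta_1 = 1 * (-0.525) = -0.525
  c_2 = 0
Equations for k = 0 and k = 1 (AR order 1):
  gamma(0) = phi_1 gamma(1) + c_0
  gamma(1) = phi_1 gamma(0) + c_1
Substituting the second into the first: gamma(0) (1 - phi_1^2) = c_0 + phi_1 c_1, so
  gamma(0) = (c_0 + phi_1 c_1) / (1 - phi_1^2) = (1.550725 + (-0.524)(-0.525)) / (1 - (-0.524)^2) = 1.825825 / 0.725424 = 2.516907.
Therefore gamma(0) = 2.5169 (to 4 decimal places).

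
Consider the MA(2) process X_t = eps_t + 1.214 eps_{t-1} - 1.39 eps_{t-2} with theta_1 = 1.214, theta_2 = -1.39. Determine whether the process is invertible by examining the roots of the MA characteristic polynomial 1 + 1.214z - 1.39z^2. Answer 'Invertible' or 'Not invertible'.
\text{Not invertible}

The MA(q) characteristic polynomial is P(z) = 1 + 1.214z - 1.39z^2.
Invertibility requires all roots to lie outside the unit circle, i.e. |z| > 1 for every root.
Set 1 + (1.214) z + (-1.39) z^2 = 0, i.e. a z^2 + b z + c = 0 with a = -1.39, b = 1.214, c = 1.
Discriminant D = b^2 - 4ac = (1.214)^2 - 4*(-1.39)*1 = 1.473796 - (-5.56) = 7.033796.
D >= 0, so the roots are real: z = (-b +/- sqrt(D)) / (2a) = (-1.214 +/- 2.65213) / (-2.78).
  z_1 = (-1.214 + 2.65213) / (-2.78) = -0.5173,   |z_1| = 0.5173.
  z_2 = (-1.214 - 2.65213) / (-2.78) = 1.3907,   |z_2| = 1.3907.
Moduli of all roots: 0.5173, 1.3907.
All moduli strictly greater than 1? No.
Verdict: Not invertible.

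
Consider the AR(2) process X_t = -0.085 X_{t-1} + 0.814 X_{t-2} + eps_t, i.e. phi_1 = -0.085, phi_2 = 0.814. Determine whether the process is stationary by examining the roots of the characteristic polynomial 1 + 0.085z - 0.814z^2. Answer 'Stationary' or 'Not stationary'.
\text{Stationary}

The AR(p) characteristic polynomial is P(z) = 1 + 0.085z - 0.814z^2.
Stationarity requires all roots to lie outside the unit circle, i.e. |z| > 1 for every root.
Set 1 + (0.085) z + (-0.814) z^2 = 0, i.e. a z^2 + b z + c = 0 with a = -0.814, b = 0.085, c = 1.
Discriminant D = b^2 - 4ac = (0.085)^2 - 4*(-0.814)*1 = 0.007225 - (-3.256) = 3.263225.
D >= 0, so the roots are real: z = (-b +/- sqrt(D)) / (2a) = (-0.085 +/- 1.80644) / (-1.628).
  z_1 = (-0.085 + 1.80644) / (-1.628) = -1.0574,   |z_1| = 1.0574.
  z_2 = (-0.085 - 1.80644) / (-1.628) = 1.1618,   |z_2| = 1.1618.
Moduli of all roots: 1.0574, 1.1618.
All moduli strictly greater than 1? Yes.
Verdict: Stationary.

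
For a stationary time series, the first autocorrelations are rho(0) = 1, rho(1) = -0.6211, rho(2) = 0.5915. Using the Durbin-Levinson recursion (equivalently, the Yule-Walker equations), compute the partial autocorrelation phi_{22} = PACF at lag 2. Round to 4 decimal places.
\phi_{22} = 0.3349

The PACF at lag k is phi_{kk}, the last component of the solution
to the Yule-Walker system G_k phi = r_k where
  (G_k)_{ij} = rho(|i - j|), (r_k)_i = rho(i), i,j = 1..k.
Equivalently, Durbin-Levinson gives phi_{kk} iteratively:
  phi_{11} = rho(1)
  phi_{kk} = [rho(k) - sum_{j=1..k-1} phi_{k-1,j} rho(k-j)]
            / [1 - sum_{j=1..k-1} phi_{k-1,j} rho(j)],
  phi_{k,j} = phi_{k-1,j} - phi_{kk} phi_{k-1,k-j},  j = 1..k-1.
Step k = 1:
  phi_11 = rho(1) = -0.6211.
Step k = 2:
  phi_22 = [rho(2) - phi_11 rho(1)] / [1 - phi_11 rho(1)] = [0.5915 - (-0.6211)(-0.6211)] / [1 - (-0.6211)(-0.6211)]
         = 0.20573479 / 0.61423479 = 0.3349.
Therefore phi_{22} = 0.3349.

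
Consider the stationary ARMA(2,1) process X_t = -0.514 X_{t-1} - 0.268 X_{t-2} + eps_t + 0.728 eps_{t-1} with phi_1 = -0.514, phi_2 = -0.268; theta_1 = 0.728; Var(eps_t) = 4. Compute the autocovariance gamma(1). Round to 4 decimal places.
\gamma(1) = 0.3320

Multiply the model equation by X_{t-k} and take expectations. With theta_0 = psi_0 = 1 and psi_j the MA(infinity) weights, this gives
  gamma(k) - sum_i phi_i gamma(k-i) = c_k,
  c_k = sigma^2 * sum_{j=k..q} theta_j psi_{j-k}   (c_k = 0 for k > q),
using gamma(-m) = gamma(m).
psi-weights needed (psi_j = theta_j + sum_i phi_i psi_{j-i}):
  psi_1 = theta_1 + phi_1 = 0.728 + (-0.514) = 0.214
Right-hand sides:
  c_0 = sigma^2 (1 + theta_1 psi_1) = 4 * (1 + (0.728)(0.214)) = 4 * 1.155792 = 4.623168
  c_1 = sigma^2 theta_1 = 4 * (0.728) = 2.912
  c_2 = 0
Equations for k = 0, 1, 2 (AR order 2, c_2 = 0):
  (E0) gamma(0) = phi_1 gamma(1) + phi_2 gamma(2) + c_0
  (E1) gamma(1) = phi_1 gamma(0) + phi_2 gamma(1) + c_1
  (E2) gamma(2) = phi_1 gamma(1) + phi_2 gamma(0)
From (E1): gamma(1) = A gamma(0) + B with
  A = phi_1 / (1 - phi_2) = -0.514 / 1.268 = -0.405363,   B = c_1 / (1 - phi_2) = 2.912 / 1.268 = 2.29653.
Insert (E2) into (E0): gamma(0) (1 - phi_2^2) = phi_1 (1 + phi_2) gamma(1) + c_0.
  phi_1 (1 + phi_2) = (-0.514)(0.732) = -0.376248,   1 - phi_2^2 = 0.928176.
Replace gamma(1) by A gamma(0) + B and collect gamma(0):
  gamma(0) [0.928176 - (-0.376248)(-0.405363)] = (-0.376248)(2.29653) + 4.623168
  gamma(0) * 0.775659 = 3.759103
  gamma(0) = 3.759103 / 0.775659 = 4.846334.
  gamma(1) = A gamma(0) + B = (-0.405363)(4.846334) + (2.29653) = 0.332006.
Therefore gamma(1) = 0.3320 (to 4 decimal places).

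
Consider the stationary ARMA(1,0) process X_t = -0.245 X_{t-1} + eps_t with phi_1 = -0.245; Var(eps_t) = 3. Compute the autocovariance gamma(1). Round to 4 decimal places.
\gamma(1) = -0.7819

Multiply the model equation by X_{t-k} and take expectations. With theta_0 = psi_0 = 1 and psi_j the MA(infinity) weights, this gives
  gamma(k) - sum_i phi_i gamma(k-i) = c_k,
  c_k = sigma^2 * sum_{j=k..q} theta_j psi_{j-k}   (c_k = 0 for k > q),
using gamma(-m) = gamma(m).
Pure AR (q = 0): c_0 = sigma^2 = 3, c_k = 0 for k >= 1.
Equations for k = 0 and k = 1 (AR order 1):
  gamma(0) = phi_1 gamma(1) + c_0
  gamma(1) = phi_1 gamma(0) + c_1
Substituting the second into the first: gamma(0) (1 - phi_1^2) = c_0 + phi_1 c_1, so
  gamma(0) = c_0 / (1 - phi_1^2) = 3 / (1 - (-0.245)^2) = 3 / 0.939975 = 3.191574.
  gamma(1) = phi_1 gamma(0) = (-0.245)(3.191574) = -0.781936.
Therefore gamma(1) = -0.7819 (to 4 decimal places).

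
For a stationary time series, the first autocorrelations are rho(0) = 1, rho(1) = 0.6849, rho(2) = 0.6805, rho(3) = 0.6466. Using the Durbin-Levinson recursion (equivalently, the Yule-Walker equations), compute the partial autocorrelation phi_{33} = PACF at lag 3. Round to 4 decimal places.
\phi_{33} = 0.2090

The PACF at lag k is phi_{kk}, the last component of the solution
to the Yule-Walker system G_k phi = r_k where
  (G_k)_{ij} = rho(|i - j|), (r_k)_i = rho(i), i,j = 1..k.
Equivalently, Durbin-Levinson gives phi_{kk} iteratively:
  phi_{11} = rho(1)
  phi_{kk} = [rho(k) - sum_{j=1..k-1} phi_{k-1,j} rho(k-j)]
            / [1 - sum_{j=1..k-1} phi_{k-1,j} rho(j)],
  phi_{k,j} = phi_{k-1,j} - phi_{kk} phi_{k-1,k-j},  j = 1..k-1.
Step k = 1:
  phi_11 = rho(1) = 0.6849.
Step k = 2:
  phi_22 = [rho(2) - phi_11 rho(1)] / [1 - phi_11 rho(1)] = [0.6805 - (0.6849)(0.6849)] / [1 - (0.6849)(0.6849)]
         = 0.21141199 / 0.53091199 = 0.398205.
  Update: phi_21 = phi_11 - phi_22 phi_11 = 0.6849 - (0.398205)(0.6849) = 0.412169.
Step k = 3:
  phi_33 = [rho(3) - phi_21 rho(2) - phi_22 rho(1)] / [1 - phi_21 rho(1) - phi_22 rho(2)]
    numerator   = 0.6466 - (0.412169)(0.6805) - (0.398205)(0.6849) = 0.09338805
    denominator = 1 - (0.412169)(0.6849) - (0.398205)(0.6805) = 0.44672661
  phi_33 = 0.09338805 / 0.44672661 = 0.209.
Therefore phi_{33} = 0.2090.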